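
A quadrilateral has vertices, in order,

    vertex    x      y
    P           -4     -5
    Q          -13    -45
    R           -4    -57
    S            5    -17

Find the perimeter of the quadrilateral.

|PQ| = √((-9)² + (-40)²) = √1681 = 41
|QR| = √((9)² + (-12)²) = √225 = 15
|RS| = √((9)² + (40)²) = √1681 = 41
|SP| = √((-9)² + (12)²) = √225 = 15
Perimeter = 41 + 15 + 41 + 15 = 112.

112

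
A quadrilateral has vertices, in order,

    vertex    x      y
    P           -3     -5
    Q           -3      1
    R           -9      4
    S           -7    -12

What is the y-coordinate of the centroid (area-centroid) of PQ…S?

Apply the shoelace (surveyor's) formula. First the cross-terms c_i = x_i·y_{i+1} − x_{i+1}·y_i:
  -18, -3, 136, -1  ⇒  2A = 114, A = 57.
Then Σ (y_i + y_{i+1})·c_i = -1014, so ȳ = -1014 / (6·57) = -169/57.

-169/57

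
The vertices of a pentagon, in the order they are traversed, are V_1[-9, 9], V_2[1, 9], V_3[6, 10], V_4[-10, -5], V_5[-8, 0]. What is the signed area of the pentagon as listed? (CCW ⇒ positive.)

-88

Cross-terms: -90, -44, 70, -40, -72  ⇒  Σ = -176
Signed area = Σ/2 = -88 (negative ⇒ clockwise traversal).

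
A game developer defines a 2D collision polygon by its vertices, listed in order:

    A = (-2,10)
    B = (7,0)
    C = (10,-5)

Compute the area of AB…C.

7.5

A→B: (-2)(0) − (7)(10) = -70
B→C: (7)(-5) − (10)(0) = -35
C→A: (10)(10) − (-2)(-5) = 90
Σ = -15
Area = |Σ|/2 = 7.5.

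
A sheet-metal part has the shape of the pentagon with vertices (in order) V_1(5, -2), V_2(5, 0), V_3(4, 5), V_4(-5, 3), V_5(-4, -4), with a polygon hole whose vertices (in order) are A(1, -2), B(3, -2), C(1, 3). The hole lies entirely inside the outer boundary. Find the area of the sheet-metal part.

Outer boundary:
Apply the shoelace formula: 2A = Σ (x_i·y_{i+1} − x_{i+1}·y_i), indices taken mod 5.
Cross-terms: 10, 25, 37, 32, 28  ⇒  Σ = 132
Area = |Σ|/2 = 66.
Hole:
Apply the surveyor's formula: 2A = Σ (x_i·y_{i+1} − x_{i+1}·y_i), indices taken mod 3.
Σ = (4) + (11) + (-5) = 10
Area = |Σ|/2 = 5.
Net area = 66 − 5 = 61.

61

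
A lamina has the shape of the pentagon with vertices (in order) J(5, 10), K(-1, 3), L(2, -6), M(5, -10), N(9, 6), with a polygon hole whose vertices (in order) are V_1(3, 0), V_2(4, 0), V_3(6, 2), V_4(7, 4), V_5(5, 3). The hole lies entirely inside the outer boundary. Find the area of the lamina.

102.5

Outer boundary:
Σ = (25) + (0) + (10) + (120) + (60) = 215
Area = |Σ|/2 = 107.5.
Hole:
V_1→V_2: (3)(0) − (4)(0) = 0
V_2→V_3: (4)(2) − (6)(0) = 8
V_3→V_4: (6)(4) − (7)(2) = 10
V_4→V_5: (7)(3) − (5)(4) = 1
V_5→V_1: (5)(0) − (3)(3) = -9
Σ = 10
Area = |Σ|/2 = 5.
Net area = 107.5 − 5 = 102.5.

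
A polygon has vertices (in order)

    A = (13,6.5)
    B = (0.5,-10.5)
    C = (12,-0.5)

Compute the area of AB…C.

Σ = (-139.75) + (125.75) + (84.5) = 70.5
Area = |Σ|/2 = 35.25.

35.25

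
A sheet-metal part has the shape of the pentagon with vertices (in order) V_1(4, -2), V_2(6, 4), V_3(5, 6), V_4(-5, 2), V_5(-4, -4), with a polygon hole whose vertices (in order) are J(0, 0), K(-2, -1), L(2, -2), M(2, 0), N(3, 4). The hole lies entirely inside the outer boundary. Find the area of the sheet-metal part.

59

Outer boundary:
Apply the surveyor's formula: 2A = Σ (x_i·y_{i+1} − x_{i+1}·y_i), indices taken mod 5.
Σ = (28) + (16) + (40) + (28) + (24) = 136
Area = |Σ|/2 = 68.
Hole:
Cross-terms: 0, 6, 4, 8, 0  ⇒  Σ = 18
Area = |Σ|/2 = 9.
Net area = 68 − 9 = 59.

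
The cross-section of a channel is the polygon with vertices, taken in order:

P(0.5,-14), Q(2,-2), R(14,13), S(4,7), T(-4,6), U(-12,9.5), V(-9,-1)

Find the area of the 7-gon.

Σ = (27) + (54) + (46) + (52) + (34) + (97.5) + (126.5) = 437
Area = |Σ|/2 = 218.5.

218.5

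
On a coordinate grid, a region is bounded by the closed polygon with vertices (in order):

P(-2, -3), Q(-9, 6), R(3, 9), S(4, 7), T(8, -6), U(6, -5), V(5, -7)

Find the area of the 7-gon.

Apply the shoelace (surveyor's) formula: 2A = Σ (x_i·y_{i+1} − x_{i+1}·y_i), indices taken mod 7.
Cross-terms: -39, -99, -15, -80, -4, -17, -29  ⇒  Σ = -283
Area = |Σ|/2 = 141.5.

141.5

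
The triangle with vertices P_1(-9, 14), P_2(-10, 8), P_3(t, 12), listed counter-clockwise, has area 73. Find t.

The doubled signed area Σ (x_i y_{i+1} − x_{i+1} y_i) is linear in t.
With t=0 it equals 56; the coefficient of t is 6 (from the two edges through P_3).
So 6·t + 56 = 2·73 = 146 ⇒ t = 15.

15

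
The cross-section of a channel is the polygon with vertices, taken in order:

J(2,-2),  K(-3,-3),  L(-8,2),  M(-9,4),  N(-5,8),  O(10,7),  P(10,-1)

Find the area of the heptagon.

Apply the surveyor's formula: 2A = Σ (x_i·y_{i+1} − x_{i+1}·y_i), indices taken mod 7.
Σ = (-12) + (-30) + (-14) + (-52) + (-115) + (-80) + (-18) = -321
Area = |Σ|/2 = 160.5.

160.5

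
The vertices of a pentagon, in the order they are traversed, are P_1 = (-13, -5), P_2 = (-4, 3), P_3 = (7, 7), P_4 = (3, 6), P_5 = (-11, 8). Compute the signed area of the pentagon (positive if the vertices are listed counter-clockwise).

Σ = (-59) + (-49) + (21) + (90) + (159) = 162
Signed area = Σ/2 = 81 (positive ⇒ counter-clockwise traversal).

81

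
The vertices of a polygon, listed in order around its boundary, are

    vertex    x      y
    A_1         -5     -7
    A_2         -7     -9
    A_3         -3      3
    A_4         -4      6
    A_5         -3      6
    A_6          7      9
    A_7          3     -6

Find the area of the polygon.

126.5

Cross-terms: -4, -48, -6, -6, -69, -69, -51  ⇒  Σ = -253
Area = |Σ|/2 = 126.5.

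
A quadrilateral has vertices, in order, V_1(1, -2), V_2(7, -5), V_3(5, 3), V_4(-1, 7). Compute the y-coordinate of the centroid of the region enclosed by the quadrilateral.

Apply the surveyor's formula. First the cross-terms c_i = x_i·y_{i+1} − x_{i+1}·y_i:
  9, 46, 38, -5  ⇒  2A = 88, A = 44.
Then Σ (y_i + y_{i+1})·c_i = 200, so ȳ = 200 / (6·44) = 25/33.

25/33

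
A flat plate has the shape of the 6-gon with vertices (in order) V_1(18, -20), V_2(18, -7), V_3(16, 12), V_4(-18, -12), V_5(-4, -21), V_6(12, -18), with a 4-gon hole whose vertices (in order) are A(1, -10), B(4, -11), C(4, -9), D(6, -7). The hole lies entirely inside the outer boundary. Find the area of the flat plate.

Outer boundary:
Apply Gauss's area formula: 2A = Σ (x_i·y_{i+1} − x_{i+1}·y_i), indices taken mod 6.
V_1→V_2: (18)(-7) − (18)(-20) = 234
V_2→V_3: (18)(12) − (16)(-7) = 328
V_3→V_4: (16)(-12) − (-18)(12) = 24
V_4→V_5: (-18)(-21) − (-4)(-12) = 330
V_5→V_6: (-4)(-18) − (12)(-21) = 324
V_6→V_1: (12)(-20) − (18)(-18) = 84
Σ = 1324
Area = |Σ|/2 = 662.
Hole:
Apply the surveyor's formula: 2A = Σ (x_i·y_{i+1} − x_{i+1}·y_i), indices taken mod 4.
Σ = (29) + (8) + (26) + (-53) = 10
Area = |Σ|/2 = 5.
Net area = 662 − 5 = 657.

657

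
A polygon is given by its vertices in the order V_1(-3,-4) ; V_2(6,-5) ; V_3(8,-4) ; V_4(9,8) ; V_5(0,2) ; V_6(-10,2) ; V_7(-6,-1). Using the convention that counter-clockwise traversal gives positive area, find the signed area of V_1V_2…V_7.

118

Apply the shoelace (surveyor's) formula: 2A = Σ (x_i·y_{i+1} − x_{i+1}·y_i), indices taken mod 7.
Σ = (39) + (16) + (100) + (18) + (20) + (22) + (21) = 236
Signed area = Σ/2 = 118 (positive ⇒ counter-clockwise traversal).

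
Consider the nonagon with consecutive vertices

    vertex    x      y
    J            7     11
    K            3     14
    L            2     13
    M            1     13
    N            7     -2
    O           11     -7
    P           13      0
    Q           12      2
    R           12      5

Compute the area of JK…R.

Σ = (65) + (11) + (13) + (-93) + (-27) + (91) + (26) + (36) + (97) = 219
Area = |Σ|/2 = 109.5.

109.5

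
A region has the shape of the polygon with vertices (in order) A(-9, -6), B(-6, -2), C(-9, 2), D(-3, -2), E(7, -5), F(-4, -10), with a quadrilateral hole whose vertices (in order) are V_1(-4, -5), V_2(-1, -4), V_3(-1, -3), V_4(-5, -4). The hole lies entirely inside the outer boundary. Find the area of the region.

Outer boundary:
Cross-terms: -18, -30, 24, 29, -90, -66  ⇒  Σ = -151
Area = |Σ|/2 = 75.5.
Hole:
Cross-terms: 11, -1, -11, 9  ⇒  Σ = 8
Area = |Σ|/2 = 4.
Net area = 75.5 − 4 = 71.5.

71.5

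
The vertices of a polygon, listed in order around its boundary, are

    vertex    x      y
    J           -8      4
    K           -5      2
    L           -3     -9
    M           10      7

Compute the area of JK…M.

110

Apply the surveyor's formula: 2A = Σ (x_i·y_{i+1} − x_{i+1}·y_i), indices taken mod 4.
J→K: (-8)(2) − (-5)(4) = 4
K→L: (-5)(-9) − (-3)(2) = 51
L→M: (-3)(7) − (10)(-9) = 69
M→J: (10)(4) − (-8)(7) = 96
Σ = 220
Area = |Σ|/2 = 110.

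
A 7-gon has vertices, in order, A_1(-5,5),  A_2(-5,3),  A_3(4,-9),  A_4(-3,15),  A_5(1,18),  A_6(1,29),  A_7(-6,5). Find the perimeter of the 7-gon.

84

|A_1A_2| = √((0)² + (-2)²) = √4 = 2
|A_2A_3| = √((9)² + (-12)²) = √225 = 15
|A_3A_4| = √((-7)² + (24)²) = √625 = 25
|A_4A_5| = √((4)² + (3)²) = √25 = 5
|A_5A_6| = √((0)² + (11)²) = √121 = 11
|A_6A_7| = √((-7)² + (-24)²) = √625 = 25
|A_7A_1| = √((1)² + (0)²) = √1 = 1
Perimeter = 2 + 15 + 25 + 5 + 11 + 25 + 1 = 84.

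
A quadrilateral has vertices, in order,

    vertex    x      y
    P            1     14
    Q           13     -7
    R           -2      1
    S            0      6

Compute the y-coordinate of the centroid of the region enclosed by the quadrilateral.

2.4375

Apply Gauss's area formula. First the cross-terms c_i = x_i·y_{i+1} − x_{i+1}·y_i:
  -189, -1, -12, -6  ⇒  2A = -208, A = -104.
Then Σ (y_i + y_{i+1})·c_i = -1521, so ȳ = -1521 / (6·(-104)) = 2.4375.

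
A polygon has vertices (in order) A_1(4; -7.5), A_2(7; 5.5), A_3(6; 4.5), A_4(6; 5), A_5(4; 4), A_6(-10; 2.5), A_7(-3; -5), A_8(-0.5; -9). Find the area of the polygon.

125.875

A_1→A_2: (4)(5.5) − (7)(-7.5) = 74.5
A_2→A_3: (7)(4.5) − (6)(5.5) = -1.5
A_3→A_4: (6)(5) − (6)(4.5) = 3
A_4→A_5: (6)(4) − (4)(5) = 4
A_5→A_6: (4)(2.5) − (-10)(4) = 50
A_6→A_7: (-10)(-5) − (-3)(2.5) = 57.5
A_7→A_8: (-3)(-9) − (-0.5)(-5) = 24.5
A_8→A_1: (-0.5)(-7.5) − (4)(-9) = 39.75
Σ = 251.75
Area = |Σ|/2 = 125.875.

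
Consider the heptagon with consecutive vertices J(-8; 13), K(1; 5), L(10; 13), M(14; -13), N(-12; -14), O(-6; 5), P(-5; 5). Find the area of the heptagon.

464

Σ = (-53) + (-37) + (-312) + (-352) + (-144) + (-5) + (-25) = -928
Area = |Σ|/2 = 464.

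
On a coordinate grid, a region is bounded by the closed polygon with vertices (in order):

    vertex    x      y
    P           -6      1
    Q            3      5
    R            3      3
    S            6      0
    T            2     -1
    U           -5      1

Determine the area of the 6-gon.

Σ = (-33) + (-6) + (-18) + (-6) + (-3) + (1) = -65
Area = |Σ|/2 = 32.5.

32.5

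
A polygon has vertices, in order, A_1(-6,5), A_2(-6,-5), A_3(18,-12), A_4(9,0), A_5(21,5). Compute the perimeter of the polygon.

90

|A_1A_2| = √((0)² + (-10)²) = √100 = 10
|A_2A_3| = √((24)² + (-7)²) = √625 = 25
|A_3A_4| = √((-9)² + (12)²) = √225 = 15
|A_4A_5| = √((12)² + (5)²) = √169 = 13
|A_5A_1| = √((-27)² + (0)²) = √729 = 27
Perimeter = 10 + 25 + 15 + 13 + 27 = 90.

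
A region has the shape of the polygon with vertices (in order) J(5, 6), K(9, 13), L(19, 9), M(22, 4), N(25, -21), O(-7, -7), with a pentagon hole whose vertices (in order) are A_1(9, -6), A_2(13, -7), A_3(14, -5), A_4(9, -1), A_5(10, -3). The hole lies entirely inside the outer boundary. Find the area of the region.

569.5

Outer boundary:
Apply the shoelace (surveyor's) formula: 2A = Σ (x_i·y_{i+1} − x_{i+1}·y_i), indices taken mod 6.
Σ = (11) + (-166) + (-122) + (-562) + (-322) + (-7) = -1168
Area = |Σ|/2 = 584.
Hole:
Apply the surveyor's formula: 2A = Σ (x_i·y_{i+1} − x_{i+1}·y_i), indices taken mod 5.
Cross-terms: 15, 33, 31, -17, -33  ⇒  Σ = 29
Area = |Σ|/2 = 14.5.
Net area = 584 − 14.5 = 569.5.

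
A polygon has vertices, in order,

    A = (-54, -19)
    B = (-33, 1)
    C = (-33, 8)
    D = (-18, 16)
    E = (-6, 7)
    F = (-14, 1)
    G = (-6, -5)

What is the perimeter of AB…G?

|AB| = √((21)² + (20)²) = √841 = 29
|BC| = √((0)² + (7)²) = √49 = 7
|CD| = √((15)² + (8)²) = √289 = 17
|DE| = √((12)² + (-9)²) = √225 = 15
|EF| = √((-8)² + (-6)²) = √100 = 10
|FG| = √((8)² + (-6)²) = √100 = 10
|GA| = √((-48)² + (-14)²) = √2500 = 50
Perimeter = 29 + 7 + 17 + 15 + 10 + 10 + 50 = 138.

138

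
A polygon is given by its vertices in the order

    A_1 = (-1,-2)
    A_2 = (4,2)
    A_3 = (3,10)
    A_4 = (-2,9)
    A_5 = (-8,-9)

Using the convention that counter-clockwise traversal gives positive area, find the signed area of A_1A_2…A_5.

Apply the shoelace (surveyor's) formula: 2A = Σ (x_i·y_{i+1} − x_{i+1}·y_i), indices taken mod 5.
Cross-terms: 6, 34, 47, 90, 7  ⇒  Σ = 184
Signed area = Σ/2 = 92 (positive ⇒ counter-clockwise traversal).

92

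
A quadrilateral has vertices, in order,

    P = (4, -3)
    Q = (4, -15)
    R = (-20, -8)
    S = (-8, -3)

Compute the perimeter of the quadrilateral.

62

|PQ| = √((0)² + (-12)²) = √144 = 12
|QR| = √((-24)² + (7)²) = √625 = 25
|RS| = √((12)² + (5)²) = √169 = 13
|SP| = √((12)² + (0)²) = √144 = 12
Perimeter = 12 + 25 + 13 + 12 = 62.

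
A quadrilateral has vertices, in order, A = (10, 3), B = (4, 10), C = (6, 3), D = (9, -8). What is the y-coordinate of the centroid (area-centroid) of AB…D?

5/3

Apply the surveyor's formula. First the cross-terms c_i = x_i·y_{i+1} − x_{i+1}·y_i:
  88, -48, -75, 107  ⇒  2A = 72, A = 36.
Then Σ (y_i + y_{i+1})·c_i = 360, so ȳ = 360 / (6·36) = 5/3.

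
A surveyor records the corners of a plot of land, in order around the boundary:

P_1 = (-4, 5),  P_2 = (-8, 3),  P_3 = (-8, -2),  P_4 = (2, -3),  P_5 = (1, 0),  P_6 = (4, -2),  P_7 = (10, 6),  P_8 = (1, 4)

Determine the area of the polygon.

98

Σ = (28) + (40) + (28) + (3) + (-2) + (44) + (34) + (21) = 196
Area = |Σ|/2 = 98.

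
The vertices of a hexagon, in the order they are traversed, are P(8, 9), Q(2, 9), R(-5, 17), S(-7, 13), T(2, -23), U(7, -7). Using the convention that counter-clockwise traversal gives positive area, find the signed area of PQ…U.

294

Apply the shoelace formula: 2A = Σ (x_i·y_{i+1} − x_{i+1}·y_i), indices taken mod 6.
Cross-terms: 54, 79, 54, 135, 147, 119  ⇒  Σ = 588
Signed area = Σ/2 = 294 (positive ⇒ counter-clockwise traversal).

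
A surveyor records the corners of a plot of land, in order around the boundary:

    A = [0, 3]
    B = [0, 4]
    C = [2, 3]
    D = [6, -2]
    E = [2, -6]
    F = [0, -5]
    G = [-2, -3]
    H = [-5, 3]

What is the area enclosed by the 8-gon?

Apply Gauss's area formula: 2A = Σ (x_i·y_{i+1} − x_{i+1}·y_i), indices taken mod 8.
Cross-terms: 0, -8, -22, -32, -10, -10, -21, -15  ⇒  Σ = -118
Area = |Σ|/2 = 59.

59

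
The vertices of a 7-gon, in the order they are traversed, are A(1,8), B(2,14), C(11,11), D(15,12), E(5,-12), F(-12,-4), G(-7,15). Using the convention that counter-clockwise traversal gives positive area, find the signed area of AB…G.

-425

Apply the surveyor's formula: 2A = Σ (x_i·y_{i+1} − x_{i+1}·y_i), indices taken mod 7.
Σ = (-2) + (-132) + (-33) + (-240) + (-164) + (-208) + (-71) = -850
Signed area = Σ/2 = -425 (negative ⇒ clockwise traversal).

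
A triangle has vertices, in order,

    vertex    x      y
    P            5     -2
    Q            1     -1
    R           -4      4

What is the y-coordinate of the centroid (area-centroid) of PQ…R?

Apply the shoelace (surveyor's) formula. First the cross-terms c_i = x_i·y_{i+1} − x_{i+1}·y_i:
  -3, 0, -12  ⇒  2A = -15, A = -7.5.
Then Σ (y_i + y_{i+1})·c_i = -15, so ȳ = -15 / (6·(-7.5)) = 1/3.

1/3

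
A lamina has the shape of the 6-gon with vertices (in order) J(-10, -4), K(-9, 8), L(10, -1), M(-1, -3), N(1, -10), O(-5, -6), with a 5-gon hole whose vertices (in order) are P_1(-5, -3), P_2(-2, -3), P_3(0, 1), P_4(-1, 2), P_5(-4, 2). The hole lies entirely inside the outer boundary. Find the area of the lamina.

Outer boundary:
Apply the shoelace (surveyor's) formula: 2A = Σ (x_i·y_{i+1} − x_{i+1}·y_i), indices taken mod 6.
Σ = (-116) + (-71) + (-31) + (13) + (-56) + (-40) = -301
Area = |Σ|/2 = 150.5.
Hole:
P_1→P_2: (-5)(-3) − (-2)(-3) = 9
P_2→P_3: (-2)(1) − (0)(-3) = -2
P_3→P_4: (0)(2) − (-1)(1) = 1
P_4→P_5: (-1)(2) − (-4)(2) = 6
P_5→P_1: (-4)(-3) − (-5)(2) = 22
Σ = 36
Area = |Σ|/2 = 18.
Net area = 150.5 − 18 = 132.5.

132.5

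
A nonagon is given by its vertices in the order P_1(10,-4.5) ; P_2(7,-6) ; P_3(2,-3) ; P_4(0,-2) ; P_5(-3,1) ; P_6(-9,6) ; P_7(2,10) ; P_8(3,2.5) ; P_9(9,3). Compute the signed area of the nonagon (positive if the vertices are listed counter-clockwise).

P_1→P_2: (10)(-6) − (7)(-4.5) = -28.5
P_2→P_3: (7)(-3) − (2)(-6) = -9
P_3→P_4: (2)(-2) − (0)(-3) = -4
P_4→P_5: (0)(1) − (-3)(-2) = -6
P_5→P_6: (-3)(6) − (-9)(1) = -9
P_6→P_7: (-9)(10) − (2)(6) = -102
P_7→P_8: (2)(2.5) − (3)(10) = -25
P_8→P_9: (3)(3) − (9)(2.5) = -13.5
P_9→P_1: (9)(-4.5) − (10)(3) = -70.5
Σ = -267.5
Signed area = Σ/2 = -133.75 (negative ⇒ clockwise traversal).

-133.75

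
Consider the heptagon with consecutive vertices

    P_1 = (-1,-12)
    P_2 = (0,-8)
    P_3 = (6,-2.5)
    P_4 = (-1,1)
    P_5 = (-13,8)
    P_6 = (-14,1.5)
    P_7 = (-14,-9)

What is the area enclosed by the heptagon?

Apply the shoelace formula: 2A = Σ (x_i·y_{i+1} − x_{i+1}·y_i), indices taken mod 7.
Cross-terms: 8, 48, 3.5, 5, 92.5, 147, 159  ⇒  Σ = 463
Area = |Σ|/2 = 231.5.

231.5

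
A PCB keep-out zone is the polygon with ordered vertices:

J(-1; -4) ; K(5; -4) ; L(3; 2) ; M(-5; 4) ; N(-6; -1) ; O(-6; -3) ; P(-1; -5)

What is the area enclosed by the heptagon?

67.5

Apply the surveyor's formula: 2A = Σ (x_i·y_{i+1} − x_{i+1}·y_i), indices taken mod 7.
Σ = (24) + (22) + (22) + (29) + (12) + (27) + (-1) = 135
Area = |Σ|/2 = 67.5.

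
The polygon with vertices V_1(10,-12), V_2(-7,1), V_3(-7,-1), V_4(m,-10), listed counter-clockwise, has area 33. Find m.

4

The doubled signed area Σ (x_i y_{i+1} − x_{i+1} y_i) is linear in m.
With m=0 it equals 110; the coefficient of m is -11 (from the two edges through V_4).
So -11·m + 110 = 2·33 = 66 ⇒ m = 4.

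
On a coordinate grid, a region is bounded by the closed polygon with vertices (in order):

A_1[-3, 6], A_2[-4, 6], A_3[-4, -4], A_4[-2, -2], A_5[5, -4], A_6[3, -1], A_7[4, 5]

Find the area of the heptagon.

64.5

Apply the shoelace formula: 2A = Σ (x_i·y_{i+1} − x_{i+1}·y_i), indices taken mod 7.
Cross-terms: 6, 40, 0, 18, 7, 19, 39  ⇒  Σ = 129
Area = |Σ|/2 = 64.5.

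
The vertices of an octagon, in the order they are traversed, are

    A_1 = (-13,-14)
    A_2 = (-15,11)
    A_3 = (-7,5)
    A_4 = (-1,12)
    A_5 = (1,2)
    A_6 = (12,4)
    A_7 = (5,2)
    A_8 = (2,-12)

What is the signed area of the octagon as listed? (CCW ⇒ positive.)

-354

Apply Gauss's area formula: 2A = Σ (x_i·y_{i+1} − x_{i+1}·y_i), indices taken mod 8.
Σ = (-353) + (2) + (-79) + (-14) + (-20) + (4) + (-64) + (-184) = -708
Signed area = Σ/2 = -354 (negative ⇒ clockwise traversal).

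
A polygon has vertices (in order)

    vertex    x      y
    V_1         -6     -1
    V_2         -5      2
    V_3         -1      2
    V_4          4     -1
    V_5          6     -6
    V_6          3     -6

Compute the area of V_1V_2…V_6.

53.5

Apply Gauss's area formula: 2A = Σ (x_i·y_{i+1} − x_{i+1}·y_i), indices taken mod 6.
Σ = (-17) + (-8) + (-7) + (-18) + (-18) + (-39) = -107
Area = |Σ|/2 = 53.5.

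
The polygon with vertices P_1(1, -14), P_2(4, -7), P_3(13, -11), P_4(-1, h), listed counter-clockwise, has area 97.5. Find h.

8

Write out the shoelace sum; only the two edges meeting at P_4 involve h:
2·Area = [(13·h − (-1)·(-11)) + ((-1)·(-14) − 1·h)] + 96
       = 12·h + 99 = 195
⇒ h = 8.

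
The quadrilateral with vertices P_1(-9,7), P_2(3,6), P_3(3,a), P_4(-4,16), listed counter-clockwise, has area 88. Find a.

15

The doubled signed area Σ (x_i y_{i+1} − x_{i+1} y_i) is linear in a.
With a=0 it equals 71; the coefficient of a is 7 (from the two edges through P_3).
So 7·a + 71 = 2·88 = 176 ⇒ a = 15.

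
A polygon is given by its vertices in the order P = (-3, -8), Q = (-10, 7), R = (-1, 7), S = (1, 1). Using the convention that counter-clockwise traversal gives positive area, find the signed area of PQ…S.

-88.5

Apply Gauss's area formula: 2A = Σ (x_i·y_{i+1} − x_{i+1}·y_i), indices taken mod 4.
Σ = (-101) + (-63) + (-8) + (-5) = -177
Signed area = Σ/2 = -88.5 (negative ⇒ clockwise traversal).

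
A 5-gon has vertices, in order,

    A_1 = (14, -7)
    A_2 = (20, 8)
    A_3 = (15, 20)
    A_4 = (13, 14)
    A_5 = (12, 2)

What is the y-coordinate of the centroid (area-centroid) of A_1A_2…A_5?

Apply the shoelace (surveyor's) formula. First the cross-terms c_i = x_i·y_{i+1} − x_{i+1}·y_i:
  252, 280, -50, -142, -112  ⇒  2A = 228, A = 114.
Then Σ (y_i + y_{i+1})·c_i = 4680, so ȳ = 4680 / (6·114) = 130/19.

130/19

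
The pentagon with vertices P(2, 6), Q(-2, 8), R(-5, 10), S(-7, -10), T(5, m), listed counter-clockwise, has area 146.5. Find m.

The doubled signed area Σ (x_i y_{i+1} − x_{i+1} y_i) is linear in m.
With m=0 it equals 248; the coefficient of m is -9 (from the two edges through T).
So -9·m + 248 = 2·146.5 = 293 ⇒ m = -5.

-5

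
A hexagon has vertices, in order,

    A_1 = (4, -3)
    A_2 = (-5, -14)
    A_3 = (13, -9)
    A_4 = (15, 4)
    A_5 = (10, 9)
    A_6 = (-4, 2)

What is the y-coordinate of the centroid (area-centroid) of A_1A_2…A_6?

-517/249

Apply Gauss's area formula. First the cross-terms c_i = x_i·y_{i+1} − x_{i+1}·y_i:
  -71, 227, 187, 95, 56, 4  ⇒  2A = 498, A = 249.
Then Σ (y_i + y_{i+1})·c_i = -3102, so ȳ = -3102 / (6·249) = -517/249.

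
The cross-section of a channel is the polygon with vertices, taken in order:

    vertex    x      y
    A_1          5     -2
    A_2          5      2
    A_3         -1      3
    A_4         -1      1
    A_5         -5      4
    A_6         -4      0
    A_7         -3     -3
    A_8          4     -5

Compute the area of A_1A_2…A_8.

Apply the shoelace (surveyor's) formula: 2A = Σ (x_i·y_{i+1} − x_{i+1}·y_i), indices taken mod 8.
A_1→A_2: (5)(2) − (5)(-2) = 20
A_2→A_3: (5)(3) − (-1)(2) = 17
A_3→A_4: (-1)(1) − (-1)(3) = 2
A_4→A_5: (-1)(4) − (-5)(1) = 1
A_5→A_6: (-5)(0) − (-4)(4) = 16
A_6→A_7: (-4)(-3) − (-3)(0) = 12
A_7→A_8: (-3)(-5) − (4)(-3) = 27
A_8→A_1: (4)(-2) − (5)(-5) = 17
Σ = 112
Area = |Σ|/2 = 56.

56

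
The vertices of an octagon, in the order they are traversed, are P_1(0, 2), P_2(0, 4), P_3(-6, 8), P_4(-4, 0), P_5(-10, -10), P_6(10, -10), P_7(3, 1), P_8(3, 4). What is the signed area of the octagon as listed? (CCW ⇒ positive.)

Cross-terms: 0, 24, 32, 40, 200, 40, 9, 6  ⇒  Σ = 351
Signed area = Σ/2 = 175.5 (positive ⇒ counter-clockwise traversal).

175.5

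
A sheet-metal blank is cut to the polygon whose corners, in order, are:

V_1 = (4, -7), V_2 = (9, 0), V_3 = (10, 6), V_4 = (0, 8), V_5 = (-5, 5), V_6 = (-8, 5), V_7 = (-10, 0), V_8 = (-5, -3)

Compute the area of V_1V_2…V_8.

Apply the surveyor's formula: 2A = Σ (x_i·y_{i+1} − x_{i+1}·y_i), indices taken mod 8.
Σ = (63) + (54) + (80) + (40) + (15) + (50) + (30) + (47) = 379
Area = |Σ|/2 = 189.5.

189.5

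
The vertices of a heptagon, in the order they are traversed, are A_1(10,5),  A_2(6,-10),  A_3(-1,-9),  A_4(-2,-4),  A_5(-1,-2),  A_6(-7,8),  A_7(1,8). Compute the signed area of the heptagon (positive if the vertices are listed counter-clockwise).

-184.5

Cross-terms: -130, -64, -14, 0, -22, -64, -75  ⇒  Σ = -369
Signed area = Σ/2 = -184.5 (negative ⇒ clockwise traversal).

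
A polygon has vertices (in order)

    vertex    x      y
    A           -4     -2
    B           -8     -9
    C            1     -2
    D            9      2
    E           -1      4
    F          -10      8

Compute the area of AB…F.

93.5

Apply the surveyor's formula: 2A = Σ (x_i·y_{i+1} − x_{i+1}·y_i), indices taken mod 6.
A→B: (-4)(-9) − (-8)(-2) = 20
B→C: (-8)(-2) − (1)(-9) = 25
C→D: (1)(2) − (9)(-2) = 20
D→E: (9)(4) − (-1)(2) = 38
E→F: (-1)(8) − (-10)(4) = 32
F→A: (-10)(-2) − (-4)(8) = 52
Σ = 187
Area = |Σ|/2 = 93.5.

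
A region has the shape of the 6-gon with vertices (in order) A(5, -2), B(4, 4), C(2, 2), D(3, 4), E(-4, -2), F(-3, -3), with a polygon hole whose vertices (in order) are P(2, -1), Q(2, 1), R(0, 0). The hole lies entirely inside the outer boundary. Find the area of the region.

Outer boundary:
Σ = (28) + (0) + (2) + (10) + (6) + (21) = 67
Area = |Σ|/2 = 33.5.
Hole:
Apply the shoelace formula: 2A = Σ (x_i·y_{i+1} − x_{i+1}·y_i), indices taken mod 3.
Cross-terms: 4, 0, 0  ⇒  Σ = 4
Area = |Σ|/2 = 2.
Net area = 33.5 − 2 = 31.5.

31.5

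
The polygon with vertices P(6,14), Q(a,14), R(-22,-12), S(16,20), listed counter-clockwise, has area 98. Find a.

2

The doubled signed area Σ (x_i y_{i+1} − x_{i+1} y_i) is linear in a.
With a=0 it equals 248; the coefficient of a is -26 (from the two edges through Q).
So -26·a + 248 = 2·98 = 196 ⇒ a = 2.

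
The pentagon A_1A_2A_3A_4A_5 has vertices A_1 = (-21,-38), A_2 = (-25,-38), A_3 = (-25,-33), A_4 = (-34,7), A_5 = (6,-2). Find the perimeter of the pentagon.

136

|A_1A_2| = √((-4)² + (0)²) = √16 = 4
|A_2A_3| = √((0)² + (5)²) = √25 = 5
|A_3A_4| = √((-9)² + (40)²) = √1681 = 41
|A_4A_5| = √((40)² + (-9)²) = √1681 = 41
|A_5A_1| = √((-27)² + (-36)²) = √2025 = 45
Perimeter = 4 + 5 + 41 + 41 + 45 = 136.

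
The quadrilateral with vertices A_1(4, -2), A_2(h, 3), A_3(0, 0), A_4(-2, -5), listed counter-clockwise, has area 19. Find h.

1

The doubled signed area Σ (x_i y_{i+1} − x_{i+1} y_i) is linear in h.
With h=0 it equals 36; the coefficient of h is 2 (from the two edges through A_2).
So 2·h + 36 = 2·19 = 38 ⇒ h = 1.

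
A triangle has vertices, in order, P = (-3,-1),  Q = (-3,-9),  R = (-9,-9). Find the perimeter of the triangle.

|PQ| = √((0)² + (-8)²) = √64 = 8
|QR| = √((-6)² + (0)²) = √36 = 6
|RP| = √((6)² + (8)²) = √100 = 10
Perimeter = 8 + 6 + 10 = 24.

24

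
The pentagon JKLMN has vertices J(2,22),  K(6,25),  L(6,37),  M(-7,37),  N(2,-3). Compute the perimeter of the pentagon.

|JK| = √((4)² + (3)²) = √25 = 5
|KL| = √((0)² + (12)²) = √144 = 12
|LM| = √((-13)² + (0)²) = √169 = 13
|MN| = √((9)² + (-40)²) = √1681 = 41
|NJ| = √((0)² + (25)²) = √625 = 25
Perimeter = 5 + 12 + 13 + 41 + 25 = 96.

96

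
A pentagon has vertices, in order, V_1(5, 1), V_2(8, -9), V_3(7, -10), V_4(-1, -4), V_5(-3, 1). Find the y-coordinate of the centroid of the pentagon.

Apply the surveyor's formula. First the cross-terms c_i = x_i·y_{i+1} − x_{i+1}·y_i:
  -53, -17, -38, -13, -8  ⇒  2A = -129, A = -64.5.
Then Σ (y_i + y_{i+1})·c_i = 1302, so ȳ = 1302 / (6·(-64.5)) = -434/129.

-434/129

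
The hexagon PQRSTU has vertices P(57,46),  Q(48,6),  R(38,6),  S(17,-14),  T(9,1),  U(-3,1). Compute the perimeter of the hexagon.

184

|PQ| = √((-9)² + (-40)²) = √1681 = 41
|QR| = √((-10)² + (0)²) = √100 = 10
|RS| = √((-21)² + (-20)²) = √841 = 29
|ST| = √((-8)² + (15)²) = √289 = 17
|TU| = √((-12)² + (0)²) = √144 = 12
|UP| = √((60)² + (45)²) = √5625 = 75
Perimeter = 41 + 10 + 29 + 17 + 12 + 75 = 184.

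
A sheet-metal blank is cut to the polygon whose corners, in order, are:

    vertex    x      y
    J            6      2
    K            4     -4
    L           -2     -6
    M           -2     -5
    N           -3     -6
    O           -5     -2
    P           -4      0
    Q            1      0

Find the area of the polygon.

49.5

Σ = (-32) + (-32) + (-2) + (-3) + (-24) + (-8) + (0) + (2) = -99
Area = |Σ|/2 = 49.5.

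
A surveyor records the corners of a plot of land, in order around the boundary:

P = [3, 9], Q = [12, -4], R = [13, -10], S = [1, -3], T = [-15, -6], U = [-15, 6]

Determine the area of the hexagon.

300.5

Apply the shoelace formula: 2A = Σ (x_i·y_{i+1} − x_{i+1}·y_i), indices taken mod 6.
P→Q: (3)(-4) − (12)(9) = -120
Q→R: (12)(-10) − (13)(-4) = -68
R→S: (13)(-3) − (1)(-10) = -29
S→T: (1)(-6) − (-15)(-3) = -51
T→U: (-15)(6) − (-15)(-6) = -180
U→P: (-15)(9) − (3)(6) = -153
Σ = -601
Area = |Σ|/2 = 300.5.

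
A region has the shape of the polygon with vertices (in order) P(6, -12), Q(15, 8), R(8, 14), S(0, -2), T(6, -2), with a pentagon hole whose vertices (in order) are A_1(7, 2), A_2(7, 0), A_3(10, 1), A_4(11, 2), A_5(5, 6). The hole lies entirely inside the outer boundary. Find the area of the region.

Outer boundary:
Apply the surveyor's formula: 2A = Σ (x_i·y_{i+1} − x_{i+1}·y_i), indices taken mod 5.
Σ = (228) + (146) + (-16) + (12) + (-60) = 310
Area = |Σ|/2 = 155.
Hole:
Apply the surveyor's formula: 2A = Σ (x_i·y_{i+1} − x_{i+1}·y_i), indices taken mod 5.
Cross-terms: -14, 7, 9, 56, -32  ⇒  Σ = 26
Area = |Σ|/2 = 13.
Net area = 155 − 13 = 142.

142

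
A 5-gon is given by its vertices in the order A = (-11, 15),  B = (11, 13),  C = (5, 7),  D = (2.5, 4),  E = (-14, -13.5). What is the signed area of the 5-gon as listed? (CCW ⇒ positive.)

-314.875

Apply Gauss's area formula: 2A = Σ (x_i·y_{i+1} − x_{i+1}·y_i), indices taken mod 5.
Σ = (-308) + (12) + (2.5) + (22.25) + (-358.5) = -629.75
Signed area = Σ/2 = -314.875 (negative ⇒ clockwise traversal).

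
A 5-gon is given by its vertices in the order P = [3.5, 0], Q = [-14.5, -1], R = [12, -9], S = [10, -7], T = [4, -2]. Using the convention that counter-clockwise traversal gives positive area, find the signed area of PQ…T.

80

Apply Gauss's area formula: 2A = Σ (x_i·y_{i+1} − x_{i+1}·y_i), indices taken mod 5.
Cross-terms: -3.5, 142.5, 6, 8, 7  ⇒  Σ = 160
Signed area = Σ/2 = 80 (positive ⇒ counter-clockwise traversal).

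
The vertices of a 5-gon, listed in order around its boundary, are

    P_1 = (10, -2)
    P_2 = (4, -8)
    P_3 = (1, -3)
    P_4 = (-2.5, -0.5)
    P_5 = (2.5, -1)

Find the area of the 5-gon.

37.625

Σ = (-72) + (-4) + (-8) + (3.75) + (5) = -75.25
Area = |Σ|/2 = 37.625.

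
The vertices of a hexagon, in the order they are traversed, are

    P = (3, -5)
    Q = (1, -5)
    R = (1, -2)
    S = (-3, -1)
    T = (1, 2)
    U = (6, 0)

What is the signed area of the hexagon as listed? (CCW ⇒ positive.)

-30.5

P→Q: (3)(-5) − (1)(-5) = -10
Q→R: (1)(-2) − (1)(-5) = 3
R→S: (1)(-1) − (-3)(-2) = -7
S→T: (-3)(2) − (1)(-1) = -5
T→U: (1)(0) − (6)(2) = -12
U→P: (6)(-5) − (3)(0) = -30
Σ = -61
Signed area = Σ/2 = -30.5 (negative ⇒ clockwise traversal).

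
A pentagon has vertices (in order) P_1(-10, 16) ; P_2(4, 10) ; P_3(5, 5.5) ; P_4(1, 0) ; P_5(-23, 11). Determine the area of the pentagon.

222.25

Σ = (-164) + (-28) + (-5.5) + (11) + (-258) = -444.5
Area = |Σ|/2 = 222.25.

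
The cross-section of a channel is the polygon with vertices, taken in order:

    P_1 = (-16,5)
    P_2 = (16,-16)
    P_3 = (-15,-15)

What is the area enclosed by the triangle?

309.5

Apply the shoelace (surveyor's) formula: 2A = Σ (x_i·y_{i+1} − x_{i+1}·y_i), indices taken mod 3.
Cross-terms: 176, -480, -315  ⇒  Σ = -619
Area = |Σ|/2 = 309.5.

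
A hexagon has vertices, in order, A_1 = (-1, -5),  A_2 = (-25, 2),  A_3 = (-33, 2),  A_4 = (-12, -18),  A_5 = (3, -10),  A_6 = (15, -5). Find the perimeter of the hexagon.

108

|A_1A_2| = √((-24)² + (7)²) = √625 = 25
|A_2A_3| = √((-8)² + (0)²) = √64 = 8
|A_3A_4| = √((21)² + (-20)²) = √841 = 29
|A_4A_5| = √((15)² + (8)²) = √289 = 17
|A_5A_6| = √((12)² + (5)²) = √169 = 13
|A_6A_1| = √((-16)² + (0)²) = √256 = 16
Perimeter = 25 + 8 + 29 + 17 + 13 + 16 = 108.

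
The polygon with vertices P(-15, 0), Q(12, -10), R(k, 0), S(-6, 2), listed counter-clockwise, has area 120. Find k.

Write out the shoelace sum; only the two edges meeting at R involve k:
2·Area = [(12·0 − k·(-10)) + (k·2 − (-6)·0)] + 180
       = 12·k + 180 = 240
⇒ k = 5.

5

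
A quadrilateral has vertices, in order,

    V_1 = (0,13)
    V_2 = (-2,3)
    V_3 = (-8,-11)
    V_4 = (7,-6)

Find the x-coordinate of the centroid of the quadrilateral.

0

Apply the shoelace (surveyor's) formula. First the cross-terms c_i = x_i·y_{i+1} − x_{i+1}·y_i:
  26, 46, 125, 91  ⇒  2A = 288, A = 144.
Then Σ (x_i + x_{i+1})·c_i = 0, so x̄ = 0 / (6·144) = 0.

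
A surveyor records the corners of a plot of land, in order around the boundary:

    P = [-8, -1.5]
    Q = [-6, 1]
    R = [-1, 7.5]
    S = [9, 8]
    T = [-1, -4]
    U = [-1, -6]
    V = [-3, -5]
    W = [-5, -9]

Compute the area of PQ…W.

119

Apply the shoelace (surveyor's) formula: 2A = Σ (x_i·y_{i+1} − x_{i+1}·y_i), indices taken mod 8.
Cross-terms: -17, -44, -75.5, -28, 2, -13, 2, -64.5  ⇒  Σ = -238
Area = |Σ|/2 = 119.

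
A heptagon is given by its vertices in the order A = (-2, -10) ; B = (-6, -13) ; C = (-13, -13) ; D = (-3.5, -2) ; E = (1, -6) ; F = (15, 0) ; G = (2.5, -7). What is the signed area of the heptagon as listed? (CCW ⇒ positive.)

Apply the shoelace (surveyor's) formula: 2A = Σ (x_i·y_{i+1} − x_{i+1}·y_i), indices taken mod 7.
Cross-terms: -34, -91, -19.5, 23, 90, -105, -39  ⇒  Σ = -175.5
Signed area = Σ/2 = -87.75 (negative ⇒ clockwise traversal).

-87.75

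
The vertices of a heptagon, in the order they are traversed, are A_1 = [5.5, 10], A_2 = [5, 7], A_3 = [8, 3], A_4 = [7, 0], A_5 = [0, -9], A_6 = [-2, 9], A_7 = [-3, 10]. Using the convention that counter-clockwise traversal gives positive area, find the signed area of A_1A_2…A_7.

Apply the shoelace (surveyor's) formula: 2A = Σ (x_i·y_{i+1} − x_{i+1}·y_i), indices taken mod 7.
Σ = (-11.5) + (-41) + (-21) + (-63) + (-18) + (7) + (-85) = -232.5
Signed area = Σ/2 = -116.25 (negative ⇒ clockwise traversal).

-116.25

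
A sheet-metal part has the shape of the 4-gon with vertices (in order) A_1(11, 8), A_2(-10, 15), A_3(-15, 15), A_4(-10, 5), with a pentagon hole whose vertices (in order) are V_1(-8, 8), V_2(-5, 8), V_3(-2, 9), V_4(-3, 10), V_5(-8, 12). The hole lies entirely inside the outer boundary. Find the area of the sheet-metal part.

Outer boundary:
Σ = (245) + (75) + (75) + (-135) = 260
Area = |Σ|/2 = 130.
Hole:
Apply the surveyor's formula: 2A = Σ (x_i·y_{i+1} − x_{i+1}·y_i), indices taken mod 5.
V_1→V_2: (-8)(8) − (-5)(8) = -24
V_2→V_3: (-5)(9) − (-2)(8) = -29
V_3→V_4: (-2)(10) − (-3)(9) = 7
V_4→V_5: (-3)(12) − (-8)(10) = 44
V_5→V_1: (-8)(8) − (-8)(12) = 32
Σ = 30
Area = |Σ|/2 = 15.
Net area = 130 − 15 = 115.

115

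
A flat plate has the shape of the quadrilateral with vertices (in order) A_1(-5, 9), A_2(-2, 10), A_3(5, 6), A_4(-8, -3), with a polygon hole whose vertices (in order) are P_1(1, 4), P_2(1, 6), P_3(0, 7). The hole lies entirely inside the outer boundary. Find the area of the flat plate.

73

Outer boundary:
Apply the shoelace (surveyor's) formula: 2A = Σ (x_i·y_{i+1} − x_{i+1}·y_i), indices taken mod 4.
Σ = (-32) + (-62) + (33) + (-87) = -148
Area = |Σ|/2 = 74.
Hole:
Apply the shoelace (surveyor's) formula: 2A = Σ (x_i·y_{i+1} − x_{i+1}·y_i), indices taken mod 3.
Σ = (2) + (7) + (-7) = 2
Area = |Σ|/2 = 1.
Net area = 74 − 1 = 73.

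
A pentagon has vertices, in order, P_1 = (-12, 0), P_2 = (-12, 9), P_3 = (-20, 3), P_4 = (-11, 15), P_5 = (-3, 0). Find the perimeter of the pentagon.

|P_1P_2| = √((0)² + (9)²) = √81 = 9
|P_2P_3| = √((-8)² + (-6)²) = √100 = 10
|P_3P_4| = √((9)² + (12)²) = √225 = 15
|P_4P_5| = √((8)² + (-15)²) = √289 = 17
|P_5P_1| = √((-9)² + (0)²) = √81 = 9
Perimeter = 9 + 10 + 15 + 17 + 9 = 60.

60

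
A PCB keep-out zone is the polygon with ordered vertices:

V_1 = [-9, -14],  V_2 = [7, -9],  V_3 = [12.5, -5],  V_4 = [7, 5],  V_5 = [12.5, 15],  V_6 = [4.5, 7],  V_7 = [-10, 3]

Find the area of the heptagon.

Apply Gauss's area formula: 2A = Σ (x_i·y_{i+1} − x_{i+1}·y_i), indices taken mod 7.
Cross-terms: 179, 77.5, 97.5, 42.5, 20, 83.5, 167  ⇒  Σ = 667
Area = |Σ|/2 = 333.5.

333.5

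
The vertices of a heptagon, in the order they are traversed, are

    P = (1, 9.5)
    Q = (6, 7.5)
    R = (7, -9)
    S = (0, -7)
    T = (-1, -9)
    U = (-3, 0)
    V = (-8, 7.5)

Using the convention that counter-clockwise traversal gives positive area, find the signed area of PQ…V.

-172.5

Apply the shoelace (surveyor's) formula: 2A = Σ (x_i·y_{i+1} − x_{i+1}·y_i), indices taken mod 7.
P→Q: (1)(7.5) − (6)(9.5) = -49.5
Q→R: (6)(-9) − (7)(7.5) = -106.5
R→S: (7)(-7) − (0)(-9) = -49
S→T: (0)(-9) − (-1)(-7) = -7
T→U: (-1)(0) − (-3)(-9) = -27
U→V: (-3)(7.5) − (-8)(0) = -22.5
V→P: (-8)(9.5) − (1)(7.5) = -83.5
Σ = -345
Signed area = Σ/2 = -172.5 (negative ⇒ clockwise traversal).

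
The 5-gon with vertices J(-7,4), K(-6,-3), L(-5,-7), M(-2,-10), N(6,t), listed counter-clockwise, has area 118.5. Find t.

The doubled signed area Σ (x_i y_{i+1} − x_{i+1} y_i) is linear in t.
With t=0 it equals 192; the coefficient of t is 5 (from the two edges through N).
So 5·t + 192 = 2·118.5 = 237 ⇒ t = 9.

9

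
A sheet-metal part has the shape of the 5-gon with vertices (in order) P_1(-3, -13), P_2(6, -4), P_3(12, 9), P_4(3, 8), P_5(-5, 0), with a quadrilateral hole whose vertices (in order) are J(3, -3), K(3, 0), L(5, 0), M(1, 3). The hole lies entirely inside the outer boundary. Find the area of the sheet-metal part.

Outer boundary:
Cross-terms: 90, 102, 69, 40, 65  ⇒  Σ = 366
Area = |Σ|/2 = 183.
Hole:
J→K: (3)(0) − (3)(-3) = 9
K→L: (3)(0) − (5)(0) = 0
L→M: (5)(3) − (1)(0) = 15
M→J: (1)(-3) − (3)(3) = -12
Σ = 12
Area = |Σ|/2 = 6.
Net area = 183 − 6 = 177.

177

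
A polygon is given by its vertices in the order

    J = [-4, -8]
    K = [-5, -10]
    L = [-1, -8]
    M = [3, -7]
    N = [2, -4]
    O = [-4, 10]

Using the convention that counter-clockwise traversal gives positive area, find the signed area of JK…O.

Apply the shoelace formula: 2A = Σ (x_i·y_{i+1} − x_{i+1}·y_i), indices taken mod 6.
Cross-terms: 0, 30, 31, 2, 4, 72  ⇒  Σ = 139
Signed area = Σ/2 = 69.5 (positive ⇒ counter-clockwise traversal).

69.5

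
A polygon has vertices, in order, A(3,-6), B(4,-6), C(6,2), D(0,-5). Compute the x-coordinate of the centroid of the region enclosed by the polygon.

347/105

Apply the surveyor's formula. First the cross-terms c_i = x_i·y_{i+1} − x_{i+1}·y_i:
  6, 44, -30, 15  ⇒  2A = 35, A = 17.5.
Then Σ (x_i + x_{i+1})·c_i = 347, so x̄ = 347 / (6·17.5) = 347/105.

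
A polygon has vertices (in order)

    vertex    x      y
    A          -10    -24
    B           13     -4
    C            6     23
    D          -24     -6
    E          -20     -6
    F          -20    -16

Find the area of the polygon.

Apply the surveyor's formula: 2A = Σ (x_i·y_{i+1} − x_{i+1}·y_i), indices taken mod 6.
Cross-terms: 352, 323, 516, 24, 200, 320  ⇒  Σ = 1735
Area = |Σ|/2 = 867.5.

867.5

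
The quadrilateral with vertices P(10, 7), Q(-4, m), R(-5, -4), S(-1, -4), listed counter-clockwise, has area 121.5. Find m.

10

The doubled signed area Σ (x_i y_{i+1} − x_{i+1} y_i) is linear in m.
With m=0 it equals 93; the coefficient of m is 15 (from the two edges through Q).
So 15·m + 93 = 2·121.5 = 243 ⇒ m = 10.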